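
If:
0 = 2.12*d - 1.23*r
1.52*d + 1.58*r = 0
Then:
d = 0.00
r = 0.00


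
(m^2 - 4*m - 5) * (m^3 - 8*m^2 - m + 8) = m^5 - 12*m^4 + 26*m^3 + 52*m^2 - 27*m - 40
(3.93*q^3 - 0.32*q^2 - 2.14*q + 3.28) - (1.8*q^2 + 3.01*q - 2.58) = 3.93*q^3 - 2.12*q^2 - 5.15*q + 5.86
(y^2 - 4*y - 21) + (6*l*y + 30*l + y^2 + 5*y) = 6*l*y + 30*l + 2*y^2 + y - 21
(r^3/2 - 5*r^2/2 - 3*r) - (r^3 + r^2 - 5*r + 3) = -r^3/2 - 7*r^2/2 + 2*r - 3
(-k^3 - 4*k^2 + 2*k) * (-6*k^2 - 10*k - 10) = 6*k^5 + 34*k^4 + 38*k^3 + 20*k^2 - 20*k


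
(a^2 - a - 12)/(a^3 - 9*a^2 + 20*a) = (a + 3)/(a*(a - 5))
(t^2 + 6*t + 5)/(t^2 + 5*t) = (t + 1)/t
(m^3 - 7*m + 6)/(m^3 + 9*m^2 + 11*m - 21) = (m - 2)/(m + 7)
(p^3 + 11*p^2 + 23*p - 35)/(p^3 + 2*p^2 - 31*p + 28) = (p + 5)/(p - 4)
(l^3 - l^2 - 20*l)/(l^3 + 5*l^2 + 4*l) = (l - 5)/(l + 1)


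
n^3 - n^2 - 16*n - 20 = (n - 5)*(n + 2)^2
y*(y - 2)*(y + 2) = y^3 - 4*y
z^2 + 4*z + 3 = (z + 1)*(z + 3)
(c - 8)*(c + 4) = c^2 - 4*c - 32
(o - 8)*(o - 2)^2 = o^3 - 12*o^2 + 36*o - 32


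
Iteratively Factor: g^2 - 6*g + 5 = (g - 1)*(g - 5)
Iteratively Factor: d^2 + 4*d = (d)*(d + 4)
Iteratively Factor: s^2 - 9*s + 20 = (s - 4)*(s - 5)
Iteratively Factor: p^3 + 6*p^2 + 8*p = (p)*(p^2 + 6*p + 8) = p*(p + 4)*(p + 2)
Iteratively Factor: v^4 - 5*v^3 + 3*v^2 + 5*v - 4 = (v - 4)*(v^3 - v^2 - v + 1) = (v - 4)*(v + 1)*(v^2 - 2*v + 1) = (v - 4)*(v - 1)*(v + 1)*(v - 1)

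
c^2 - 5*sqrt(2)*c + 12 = (c - 3*sqrt(2))*(c - 2*sqrt(2))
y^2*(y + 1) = y^3 + y^2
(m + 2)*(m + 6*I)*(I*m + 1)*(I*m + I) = -m^4 - 3*m^3 - 5*I*m^3 - 8*m^2 - 15*I*m^2 - 18*m - 10*I*m - 12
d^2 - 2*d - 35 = (d - 7)*(d + 5)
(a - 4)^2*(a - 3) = a^3 - 11*a^2 + 40*a - 48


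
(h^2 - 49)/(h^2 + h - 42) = (h - 7)/(h - 6)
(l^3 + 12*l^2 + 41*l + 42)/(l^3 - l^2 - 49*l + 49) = (l^2 + 5*l + 6)/(l^2 - 8*l + 7)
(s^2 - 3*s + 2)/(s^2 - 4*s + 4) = (s - 1)/(s - 2)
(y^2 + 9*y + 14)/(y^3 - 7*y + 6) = (y^2 + 9*y + 14)/(y^3 - 7*y + 6)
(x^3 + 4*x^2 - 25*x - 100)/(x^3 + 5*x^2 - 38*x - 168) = (x^2 - 25)/(x^2 + x - 42)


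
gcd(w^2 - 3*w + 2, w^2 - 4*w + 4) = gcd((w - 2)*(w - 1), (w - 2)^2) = w - 2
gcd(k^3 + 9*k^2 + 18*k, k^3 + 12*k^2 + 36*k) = k^2 + 6*k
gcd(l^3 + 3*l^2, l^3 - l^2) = l^2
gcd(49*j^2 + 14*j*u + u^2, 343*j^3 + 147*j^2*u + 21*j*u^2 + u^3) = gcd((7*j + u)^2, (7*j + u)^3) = 49*j^2 + 14*j*u + u^2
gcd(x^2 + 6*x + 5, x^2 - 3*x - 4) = x + 1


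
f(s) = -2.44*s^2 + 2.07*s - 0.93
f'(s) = 2.07 - 4.88*s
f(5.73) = -69.18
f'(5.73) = -25.89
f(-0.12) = -1.21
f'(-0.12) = 2.66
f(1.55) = -3.58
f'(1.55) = -5.49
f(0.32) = -0.52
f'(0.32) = 0.51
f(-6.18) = -106.91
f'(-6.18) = 32.23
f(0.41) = -0.49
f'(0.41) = 0.07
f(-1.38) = -8.43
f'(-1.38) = 8.80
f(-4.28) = -54.49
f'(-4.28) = 22.96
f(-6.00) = -101.19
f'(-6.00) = 31.35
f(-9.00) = -217.20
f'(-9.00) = 45.99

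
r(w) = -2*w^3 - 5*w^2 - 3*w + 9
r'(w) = -6*w^2 - 10*w - 3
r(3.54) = -153.00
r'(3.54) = -113.59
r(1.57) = -15.77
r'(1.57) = -33.49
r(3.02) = -100.75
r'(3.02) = -87.92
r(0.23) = 8.02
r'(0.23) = -5.62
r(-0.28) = 9.49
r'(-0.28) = -0.67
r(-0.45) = 9.52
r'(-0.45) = 0.28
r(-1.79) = 9.82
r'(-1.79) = -4.32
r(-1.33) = 8.85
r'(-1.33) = -0.31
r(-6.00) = 279.00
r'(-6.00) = -159.00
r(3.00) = -99.00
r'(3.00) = -87.00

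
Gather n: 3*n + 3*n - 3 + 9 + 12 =6*n + 18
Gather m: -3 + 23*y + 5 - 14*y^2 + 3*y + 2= -14*y^2 + 26*y + 4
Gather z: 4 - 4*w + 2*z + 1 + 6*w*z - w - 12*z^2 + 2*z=-5*w - 12*z^2 + z*(6*w + 4) + 5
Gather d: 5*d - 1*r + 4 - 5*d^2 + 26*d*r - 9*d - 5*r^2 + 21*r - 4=-5*d^2 + d*(26*r - 4) - 5*r^2 + 20*r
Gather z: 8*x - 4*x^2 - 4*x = -4*x^2 + 4*x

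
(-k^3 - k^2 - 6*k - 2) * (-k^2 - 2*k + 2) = k^5 + 3*k^4 + 6*k^3 + 12*k^2 - 8*k - 4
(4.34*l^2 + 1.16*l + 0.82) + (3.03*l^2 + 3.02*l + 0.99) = 7.37*l^2 + 4.18*l + 1.81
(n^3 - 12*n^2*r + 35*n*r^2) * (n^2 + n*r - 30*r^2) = n^5 - 11*n^4*r - 7*n^3*r^2 + 395*n^2*r^3 - 1050*n*r^4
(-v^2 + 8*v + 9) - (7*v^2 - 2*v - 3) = -8*v^2 + 10*v + 12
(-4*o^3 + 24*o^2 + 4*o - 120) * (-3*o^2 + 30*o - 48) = 12*o^5 - 192*o^4 + 900*o^3 - 672*o^2 - 3792*o + 5760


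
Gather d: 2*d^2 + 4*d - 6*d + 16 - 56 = 2*d^2 - 2*d - 40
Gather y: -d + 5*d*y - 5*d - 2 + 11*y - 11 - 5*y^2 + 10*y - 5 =-6*d - 5*y^2 + y*(5*d + 21) - 18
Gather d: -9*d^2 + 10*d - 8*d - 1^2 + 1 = -9*d^2 + 2*d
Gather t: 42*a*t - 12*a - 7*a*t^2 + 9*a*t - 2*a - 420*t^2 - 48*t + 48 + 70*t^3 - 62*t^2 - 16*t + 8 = -14*a + 70*t^3 + t^2*(-7*a - 482) + t*(51*a - 64) + 56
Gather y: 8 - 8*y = 8 - 8*y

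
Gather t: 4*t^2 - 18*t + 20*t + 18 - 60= 4*t^2 + 2*t - 42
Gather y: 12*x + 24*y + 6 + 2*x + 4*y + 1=14*x + 28*y + 7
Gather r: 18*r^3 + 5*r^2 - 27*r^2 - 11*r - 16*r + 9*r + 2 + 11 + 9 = 18*r^3 - 22*r^2 - 18*r + 22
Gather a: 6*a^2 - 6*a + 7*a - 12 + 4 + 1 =6*a^2 + a - 7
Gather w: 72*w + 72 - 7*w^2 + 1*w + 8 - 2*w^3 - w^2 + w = -2*w^3 - 8*w^2 + 74*w + 80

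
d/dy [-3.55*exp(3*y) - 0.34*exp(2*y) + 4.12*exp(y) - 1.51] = (-10.65*exp(2*y) - 0.68*exp(y) + 4.12)*exp(y)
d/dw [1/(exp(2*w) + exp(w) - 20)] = (-2*exp(w) - 1)*exp(w)/(exp(2*w) + exp(w) - 20)^2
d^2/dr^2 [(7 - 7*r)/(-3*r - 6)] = -14/(r + 2)^3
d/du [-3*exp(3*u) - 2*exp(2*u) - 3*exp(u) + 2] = (-9*exp(2*u) - 4*exp(u) - 3)*exp(u)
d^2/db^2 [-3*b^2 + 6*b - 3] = -6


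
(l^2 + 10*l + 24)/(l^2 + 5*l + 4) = (l + 6)/(l + 1)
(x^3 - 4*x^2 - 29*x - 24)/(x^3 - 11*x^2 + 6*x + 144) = (x + 1)/(x - 6)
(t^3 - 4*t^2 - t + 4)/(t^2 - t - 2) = (t^2 - 5*t + 4)/(t - 2)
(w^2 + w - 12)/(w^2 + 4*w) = (w - 3)/w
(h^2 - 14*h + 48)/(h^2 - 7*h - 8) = (h - 6)/(h + 1)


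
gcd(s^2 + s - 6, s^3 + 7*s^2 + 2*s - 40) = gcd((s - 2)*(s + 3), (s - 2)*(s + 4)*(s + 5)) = s - 2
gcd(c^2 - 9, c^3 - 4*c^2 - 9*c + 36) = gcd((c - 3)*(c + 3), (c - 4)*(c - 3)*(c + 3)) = c^2 - 9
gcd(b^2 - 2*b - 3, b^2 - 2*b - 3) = b^2 - 2*b - 3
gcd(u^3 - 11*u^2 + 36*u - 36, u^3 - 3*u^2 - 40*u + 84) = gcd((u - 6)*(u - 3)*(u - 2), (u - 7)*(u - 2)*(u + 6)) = u - 2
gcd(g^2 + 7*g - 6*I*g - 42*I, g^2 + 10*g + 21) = g + 7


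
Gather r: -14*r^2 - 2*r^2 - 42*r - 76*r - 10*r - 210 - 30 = -16*r^2 - 128*r - 240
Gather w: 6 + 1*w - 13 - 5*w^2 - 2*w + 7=-5*w^2 - w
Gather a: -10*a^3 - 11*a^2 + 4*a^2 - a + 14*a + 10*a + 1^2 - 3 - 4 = -10*a^3 - 7*a^2 + 23*a - 6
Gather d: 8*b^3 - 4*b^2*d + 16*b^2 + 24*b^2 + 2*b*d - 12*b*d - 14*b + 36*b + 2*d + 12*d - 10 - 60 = 8*b^3 + 40*b^2 + 22*b + d*(-4*b^2 - 10*b + 14) - 70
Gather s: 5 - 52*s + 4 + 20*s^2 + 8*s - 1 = 20*s^2 - 44*s + 8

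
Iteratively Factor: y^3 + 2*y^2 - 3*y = (y)*(y^2 + 2*y - 3) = y*(y + 3)*(y - 1)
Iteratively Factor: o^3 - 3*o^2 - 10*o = (o - 5)*(o^2 + 2*o) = o*(o - 5)*(o + 2)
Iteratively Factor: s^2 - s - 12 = (s - 4)*(s + 3)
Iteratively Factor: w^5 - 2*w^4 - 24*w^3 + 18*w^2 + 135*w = (w)*(w^4 - 2*w^3 - 24*w^2 + 18*w + 135) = w*(w + 3)*(w^3 - 5*w^2 - 9*w + 45) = w*(w + 3)^2*(w^2 - 8*w + 15) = w*(w - 5)*(w + 3)^2*(w - 3)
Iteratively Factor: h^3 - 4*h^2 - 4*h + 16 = (h + 2)*(h^2 - 6*h + 8) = (h - 4)*(h + 2)*(h - 2)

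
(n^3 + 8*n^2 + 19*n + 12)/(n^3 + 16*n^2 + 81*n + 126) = (n^2 + 5*n + 4)/(n^2 + 13*n + 42)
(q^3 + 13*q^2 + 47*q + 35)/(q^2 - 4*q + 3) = (q^3 + 13*q^2 + 47*q + 35)/(q^2 - 4*q + 3)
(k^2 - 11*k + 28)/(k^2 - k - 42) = (k - 4)/(k + 6)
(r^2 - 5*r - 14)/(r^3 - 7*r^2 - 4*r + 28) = 1/(r - 2)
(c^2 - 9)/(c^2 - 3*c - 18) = (c - 3)/(c - 6)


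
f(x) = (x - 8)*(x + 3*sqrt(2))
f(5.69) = -22.94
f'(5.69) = 7.62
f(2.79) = -36.64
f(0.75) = -36.20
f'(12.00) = 20.24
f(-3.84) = -4.77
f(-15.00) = 247.42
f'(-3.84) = -11.44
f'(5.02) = 6.28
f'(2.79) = 1.82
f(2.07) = -37.43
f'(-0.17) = -4.10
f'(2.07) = 0.38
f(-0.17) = -33.27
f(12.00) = 64.97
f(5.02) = -27.60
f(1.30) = -37.14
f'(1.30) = -1.16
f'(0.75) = -2.26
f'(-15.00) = -33.76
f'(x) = 2*x - 8 + 3*sqrt(2)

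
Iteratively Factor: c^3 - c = (c + 1)*(c^2 - c) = (c - 1)*(c + 1)*(c)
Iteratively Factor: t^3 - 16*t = (t - 4)*(t^2 + 4*t) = t*(t - 4)*(t + 4)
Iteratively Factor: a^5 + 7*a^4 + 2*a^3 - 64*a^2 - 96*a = (a + 4)*(a^4 + 3*a^3 - 10*a^2 - 24*a) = a*(a + 4)*(a^3 + 3*a^2 - 10*a - 24) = a*(a + 2)*(a + 4)*(a^2 + a - 12) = a*(a + 2)*(a + 4)^2*(a - 3)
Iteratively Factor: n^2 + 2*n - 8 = (n + 4)*(n - 2)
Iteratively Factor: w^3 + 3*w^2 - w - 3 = (w - 1)*(w^2 + 4*w + 3) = (w - 1)*(w + 1)*(w + 3)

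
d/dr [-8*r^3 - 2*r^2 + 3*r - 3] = -24*r^2 - 4*r + 3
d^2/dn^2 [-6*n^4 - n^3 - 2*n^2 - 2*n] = -72*n^2 - 6*n - 4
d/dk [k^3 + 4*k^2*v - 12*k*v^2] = 3*k^2 + 8*k*v - 12*v^2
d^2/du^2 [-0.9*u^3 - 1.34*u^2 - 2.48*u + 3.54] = -5.4*u - 2.68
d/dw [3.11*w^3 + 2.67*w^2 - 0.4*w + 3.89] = 9.33*w^2 + 5.34*w - 0.4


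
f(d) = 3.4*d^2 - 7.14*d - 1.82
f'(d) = 6.8*d - 7.14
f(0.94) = -5.53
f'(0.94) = -0.75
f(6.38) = 91.02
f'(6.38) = 36.24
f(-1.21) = 11.80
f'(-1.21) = -15.37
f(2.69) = 3.58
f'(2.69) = 11.15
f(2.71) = 3.80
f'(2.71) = 11.29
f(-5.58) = 143.88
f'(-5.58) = -45.08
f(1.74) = -3.95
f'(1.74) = 4.69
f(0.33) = -3.81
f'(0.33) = -4.90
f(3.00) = 7.36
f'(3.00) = 13.26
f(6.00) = 77.74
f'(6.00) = 33.66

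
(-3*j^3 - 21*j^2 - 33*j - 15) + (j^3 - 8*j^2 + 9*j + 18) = -2*j^3 - 29*j^2 - 24*j + 3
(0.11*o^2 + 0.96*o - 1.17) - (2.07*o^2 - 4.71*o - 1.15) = -1.96*o^2 + 5.67*o - 0.02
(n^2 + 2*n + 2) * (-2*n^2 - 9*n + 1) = -2*n^4 - 13*n^3 - 21*n^2 - 16*n + 2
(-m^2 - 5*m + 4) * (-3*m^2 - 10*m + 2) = 3*m^4 + 25*m^3 + 36*m^2 - 50*m + 8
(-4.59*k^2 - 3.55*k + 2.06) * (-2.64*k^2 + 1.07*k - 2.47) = 12.1176*k^4 + 4.4607*k^3 + 2.1004*k^2 + 10.9727*k - 5.0882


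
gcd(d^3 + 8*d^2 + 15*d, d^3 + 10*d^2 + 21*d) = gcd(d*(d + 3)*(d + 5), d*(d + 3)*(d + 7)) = d^2 + 3*d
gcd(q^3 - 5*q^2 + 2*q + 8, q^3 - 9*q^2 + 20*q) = q - 4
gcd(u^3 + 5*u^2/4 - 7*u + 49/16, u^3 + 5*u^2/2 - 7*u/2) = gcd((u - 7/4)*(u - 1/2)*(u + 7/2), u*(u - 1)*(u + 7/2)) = u + 7/2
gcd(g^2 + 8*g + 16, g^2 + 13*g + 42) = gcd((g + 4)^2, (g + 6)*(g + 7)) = 1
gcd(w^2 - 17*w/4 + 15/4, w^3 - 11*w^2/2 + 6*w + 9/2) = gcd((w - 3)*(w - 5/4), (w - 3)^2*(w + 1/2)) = w - 3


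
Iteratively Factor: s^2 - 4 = (s - 2)*(s + 2)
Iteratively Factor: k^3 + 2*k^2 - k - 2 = (k + 2)*(k^2 - 1) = (k + 1)*(k + 2)*(k - 1)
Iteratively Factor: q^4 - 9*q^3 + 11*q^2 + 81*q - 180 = (q - 4)*(q^3 - 5*q^2 - 9*q + 45) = (q - 5)*(q - 4)*(q^2 - 9) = (q - 5)*(q - 4)*(q - 3)*(q + 3)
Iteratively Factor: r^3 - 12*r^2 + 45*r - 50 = (r - 5)*(r^2 - 7*r + 10) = (r - 5)*(r - 2)*(r - 5)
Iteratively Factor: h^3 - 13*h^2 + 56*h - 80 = (h - 4)*(h^2 - 9*h + 20) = (h - 4)^2*(h - 5)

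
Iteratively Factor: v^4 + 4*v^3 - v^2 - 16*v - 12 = (v - 2)*(v^3 + 6*v^2 + 11*v + 6) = (v - 2)*(v + 2)*(v^2 + 4*v + 3) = (v - 2)*(v + 1)*(v + 2)*(v + 3)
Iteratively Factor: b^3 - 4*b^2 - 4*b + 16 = (b + 2)*(b^2 - 6*b + 8) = (b - 4)*(b + 2)*(b - 2)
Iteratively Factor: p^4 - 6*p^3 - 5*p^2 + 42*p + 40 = (p + 1)*(p^3 - 7*p^2 + 2*p + 40) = (p - 4)*(p + 1)*(p^2 - 3*p - 10) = (p - 4)*(p + 1)*(p + 2)*(p - 5)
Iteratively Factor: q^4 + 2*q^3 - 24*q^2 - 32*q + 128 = (q + 4)*(q^3 - 2*q^2 - 16*q + 32) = (q - 2)*(q + 4)*(q^2 - 16) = (q - 4)*(q - 2)*(q + 4)*(q + 4)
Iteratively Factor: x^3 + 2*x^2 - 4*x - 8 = (x + 2)*(x^2 - 4) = (x - 2)*(x + 2)*(x + 2)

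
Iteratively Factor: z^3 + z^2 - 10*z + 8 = (z - 2)*(z^2 + 3*z - 4) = (z - 2)*(z + 4)*(z - 1)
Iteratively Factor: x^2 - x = (x)*(x - 1)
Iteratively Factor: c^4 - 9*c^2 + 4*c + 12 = (c - 2)*(c^3 + 2*c^2 - 5*c - 6) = (c - 2)^2*(c^2 + 4*c + 3) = (c - 2)^2*(c + 3)*(c + 1)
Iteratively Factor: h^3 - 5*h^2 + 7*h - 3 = (h - 1)*(h^2 - 4*h + 3) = (h - 3)*(h - 1)*(h - 1)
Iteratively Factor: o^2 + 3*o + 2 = (o + 1)*(o + 2)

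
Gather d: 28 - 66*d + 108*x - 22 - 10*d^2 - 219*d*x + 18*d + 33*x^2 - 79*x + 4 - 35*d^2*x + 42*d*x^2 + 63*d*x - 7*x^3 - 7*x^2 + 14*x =d^2*(-35*x - 10) + d*(42*x^2 - 156*x - 48) - 7*x^3 + 26*x^2 + 43*x + 10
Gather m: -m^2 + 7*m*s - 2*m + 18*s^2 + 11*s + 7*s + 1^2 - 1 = -m^2 + m*(7*s - 2) + 18*s^2 + 18*s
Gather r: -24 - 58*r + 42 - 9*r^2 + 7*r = -9*r^2 - 51*r + 18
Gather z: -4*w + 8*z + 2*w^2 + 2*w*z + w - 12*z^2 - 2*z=2*w^2 - 3*w - 12*z^2 + z*(2*w + 6)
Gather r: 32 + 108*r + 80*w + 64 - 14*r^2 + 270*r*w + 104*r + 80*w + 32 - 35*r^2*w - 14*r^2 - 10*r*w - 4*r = r^2*(-35*w - 28) + r*(260*w + 208) + 160*w + 128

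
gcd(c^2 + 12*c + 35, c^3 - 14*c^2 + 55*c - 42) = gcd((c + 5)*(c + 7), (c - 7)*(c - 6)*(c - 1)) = 1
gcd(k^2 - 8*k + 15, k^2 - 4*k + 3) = k - 3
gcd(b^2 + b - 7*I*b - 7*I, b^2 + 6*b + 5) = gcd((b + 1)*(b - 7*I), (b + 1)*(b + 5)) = b + 1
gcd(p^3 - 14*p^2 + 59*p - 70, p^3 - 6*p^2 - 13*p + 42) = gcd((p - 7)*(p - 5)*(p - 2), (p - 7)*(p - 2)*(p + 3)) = p^2 - 9*p + 14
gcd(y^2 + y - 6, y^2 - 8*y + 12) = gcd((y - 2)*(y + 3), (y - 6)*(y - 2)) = y - 2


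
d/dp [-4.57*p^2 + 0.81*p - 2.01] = 0.81 - 9.14*p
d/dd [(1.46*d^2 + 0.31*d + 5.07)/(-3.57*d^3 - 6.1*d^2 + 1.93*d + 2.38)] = (5.2122*d^4 + 2.2134*d^3 + 59.0085*d^2 + 68.8036*d - 9.0473)/(12.7449*d^6 + 43.554*d^5 + 23.4298*d^4 - 40.5392*d^3 - 25.3111*d^2 + 9.1868*d + 5.6644)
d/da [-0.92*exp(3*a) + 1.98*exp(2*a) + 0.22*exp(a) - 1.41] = (-2.76*exp(2*a) + 3.96*exp(a) + 0.22)*exp(a)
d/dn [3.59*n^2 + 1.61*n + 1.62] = 7.18*n + 1.61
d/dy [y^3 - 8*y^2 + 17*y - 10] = 3*y^2 - 16*y + 17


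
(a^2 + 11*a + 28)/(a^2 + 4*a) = (a + 7)/a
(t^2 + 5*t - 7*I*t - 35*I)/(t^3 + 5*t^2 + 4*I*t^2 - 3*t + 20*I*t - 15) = (t - 7*I)/(t^2 + 4*I*t - 3)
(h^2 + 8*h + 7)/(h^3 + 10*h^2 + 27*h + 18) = (h + 7)/(h^2 + 9*h + 18)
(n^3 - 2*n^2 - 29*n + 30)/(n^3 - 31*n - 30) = (n - 1)/(n + 1)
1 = 1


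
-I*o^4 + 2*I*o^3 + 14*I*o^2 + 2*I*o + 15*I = (o - 5)*(o + 3)*(o - I)*(-I*o + 1)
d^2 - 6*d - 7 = (d - 7)*(d + 1)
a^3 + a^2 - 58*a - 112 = (a - 8)*(a + 2)*(a + 7)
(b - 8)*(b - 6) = b^2 - 14*b + 48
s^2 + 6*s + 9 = (s + 3)^2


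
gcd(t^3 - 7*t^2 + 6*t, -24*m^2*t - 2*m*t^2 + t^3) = t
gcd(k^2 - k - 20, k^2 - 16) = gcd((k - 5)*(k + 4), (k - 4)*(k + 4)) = k + 4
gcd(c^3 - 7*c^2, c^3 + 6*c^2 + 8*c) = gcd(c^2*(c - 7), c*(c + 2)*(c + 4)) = c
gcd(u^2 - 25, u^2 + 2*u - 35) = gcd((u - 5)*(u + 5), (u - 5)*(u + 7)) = u - 5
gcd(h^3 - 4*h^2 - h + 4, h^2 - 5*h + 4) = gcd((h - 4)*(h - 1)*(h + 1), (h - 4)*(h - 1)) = h^2 - 5*h + 4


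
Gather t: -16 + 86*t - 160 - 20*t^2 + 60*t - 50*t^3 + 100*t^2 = -50*t^3 + 80*t^2 + 146*t - 176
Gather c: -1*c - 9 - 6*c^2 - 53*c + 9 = -6*c^2 - 54*c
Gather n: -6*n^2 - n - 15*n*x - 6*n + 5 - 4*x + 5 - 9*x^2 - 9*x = -6*n^2 + n*(-15*x - 7) - 9*x^2 - 13*x + 10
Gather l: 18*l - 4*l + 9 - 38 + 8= 14*l - 21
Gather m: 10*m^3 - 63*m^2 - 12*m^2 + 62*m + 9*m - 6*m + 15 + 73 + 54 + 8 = 10*m^3 - 75*m^2 + 65*m + 150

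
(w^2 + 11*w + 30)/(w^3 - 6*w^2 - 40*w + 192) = (w + 5)/(w^2 - 12*w + 32)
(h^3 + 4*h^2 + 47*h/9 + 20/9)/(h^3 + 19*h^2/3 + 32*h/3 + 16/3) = (h + 5/3)/(h + 4)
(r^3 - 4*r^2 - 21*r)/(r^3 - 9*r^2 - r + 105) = r/(r - 5)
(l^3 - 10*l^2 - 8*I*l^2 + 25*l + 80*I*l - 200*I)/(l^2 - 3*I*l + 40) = (l^2 - 10*l + 25)/(l + 5*I)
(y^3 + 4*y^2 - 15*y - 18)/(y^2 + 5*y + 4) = (y^2 + 3*y - 18)/(y + 4)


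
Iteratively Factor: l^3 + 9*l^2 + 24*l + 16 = (l + 4)*(l^2 + 5*l + 4) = (l + 4)^2*(l + 1)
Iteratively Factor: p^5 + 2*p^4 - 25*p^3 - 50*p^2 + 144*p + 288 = (p + 2)*(p^4 - 25*p^2 + 144) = (p + 2)*(p + 4)*(p^3 - 4*p^2 - 9*p + 36) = (p + 2)*(p + 3)*(p + 4)*(p^2 - 7*p + 12) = (p - 4)*(p + 2)*(p + 3)*(p + 4)*(p - 3)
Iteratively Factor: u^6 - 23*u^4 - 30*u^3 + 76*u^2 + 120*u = (u + 3)*(u^5 - 3*u^4 - 14*u^3 + 12*u^2 + 40*u) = (u - 5)*(u + 3)*(u^4 + 2*u^3 - 4*u^2 - 8*u) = u*(u - 5)*(u + 3)*(u^3 + 2*u^2 - 4*u - 8) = u*(u - 5)*(u + 2)*(u + 3)*(u^2 - 4) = u*(u - 5)*(u - 2)*(u + 2)*(u + 3)*(u + 2)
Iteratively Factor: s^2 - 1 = (s - 1)*(s + 1)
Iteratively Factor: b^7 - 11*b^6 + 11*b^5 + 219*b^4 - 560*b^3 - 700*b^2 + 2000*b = (b - 5)*(b^6 - 6*b^5 - 19*b^4 + 124*b^3 + 60*b^2 - 400*b) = (b - 5)^2*(b^5 - b^4 - 24*b^3 + 4*b^2 + 80*b) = (b - 5)^2*(b + 4)*(b^4 - 5*b^3 - 4*b^2 + 20*b) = (b - 5)^3*(b + 4)*(b^3 - 4*b) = b*(b - 5)^3*(b + 4)*(b^2 - 4) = b*(b - 5)^3*(b + 2)*(b + 4)*(b - 2)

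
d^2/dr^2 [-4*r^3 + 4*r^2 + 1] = 8 - 24*r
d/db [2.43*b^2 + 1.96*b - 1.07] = 4.86*b + 1.96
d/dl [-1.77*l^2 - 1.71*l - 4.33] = -3.54*l - 1.71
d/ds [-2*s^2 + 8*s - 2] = 8 - 4*s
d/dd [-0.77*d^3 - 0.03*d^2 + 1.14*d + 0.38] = -2.31*d^2 - 0.06*d + 1.14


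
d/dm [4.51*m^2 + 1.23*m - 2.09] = 9.02*m + 1.23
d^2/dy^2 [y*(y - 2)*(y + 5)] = 6*y + 6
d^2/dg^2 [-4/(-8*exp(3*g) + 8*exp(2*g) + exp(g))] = 4*((-72*exp(2*g) + 32*exp(g) + 1)*(-8*exp(2*g) + 8*exp(g) + 1) - 2*(-24*exp(2*g) + 16*exp(g) + 1)^2)*exp(-g)/(-8*exp(2*g) + 8*exp(g) + 1)^3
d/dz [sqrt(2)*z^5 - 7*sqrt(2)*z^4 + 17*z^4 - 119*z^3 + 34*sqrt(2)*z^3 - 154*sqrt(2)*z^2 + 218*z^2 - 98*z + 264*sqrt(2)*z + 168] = 5*sqrt(2)*z^4 - 28*sqrt(2)*z^3 + 68*z^3 - 357*z^2 + 102*sqrt(2)*z^2 - 308*sqrt(2)*z + 436*z - 98 + 264*sqrt(2)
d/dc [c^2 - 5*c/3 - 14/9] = 2*c - 5/3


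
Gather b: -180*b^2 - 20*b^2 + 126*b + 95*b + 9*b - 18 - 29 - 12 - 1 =-200*b^2 + 230*b - 60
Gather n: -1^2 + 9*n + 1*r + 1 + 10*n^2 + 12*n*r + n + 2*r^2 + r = 10*n^2 + n*(12*r + 10) + 2*r^2 + 2*r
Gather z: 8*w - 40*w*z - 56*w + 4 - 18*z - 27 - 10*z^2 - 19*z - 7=-48*w - 10*z^2 + z*(-40*w - 37) - 30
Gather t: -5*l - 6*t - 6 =-5*l - 6*t - 6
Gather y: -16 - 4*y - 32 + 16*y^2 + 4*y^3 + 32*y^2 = 4*y^3 + 48*y^2 - 4*y - 48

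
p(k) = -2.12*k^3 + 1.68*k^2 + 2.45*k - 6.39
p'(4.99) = -139.15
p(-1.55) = 1.74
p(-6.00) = 497.31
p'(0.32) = 2.87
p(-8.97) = 1636.88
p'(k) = -6.36*k^2 + 3.36*k + 2.45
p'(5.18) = -150.80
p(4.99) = -215.75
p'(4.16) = -93.64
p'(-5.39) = -200.43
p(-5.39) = 361.18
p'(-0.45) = -0.35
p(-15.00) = 7489.86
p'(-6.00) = -246.67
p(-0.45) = -6.96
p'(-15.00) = -1478.95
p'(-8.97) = -539.42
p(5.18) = -243.28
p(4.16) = -119.75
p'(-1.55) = -18.04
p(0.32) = -5.50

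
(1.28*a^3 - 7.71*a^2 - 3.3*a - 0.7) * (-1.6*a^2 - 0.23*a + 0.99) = -2.048*a^5 + 12.0416*a^4 + 8.3205*a^3 - 5.7539*a^2 - 3.106*a - 0.693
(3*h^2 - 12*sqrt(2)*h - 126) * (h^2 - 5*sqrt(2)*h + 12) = 3*h^4 - 27*sqrt(2)*h^3 + 30*h^2 + 486*sqrt(2)*h - 1512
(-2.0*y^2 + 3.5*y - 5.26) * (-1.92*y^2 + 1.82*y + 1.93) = 3.84*y^4 - 10.36*y^3 + 12.6092*y^2 - 2.8182*y - 10.1518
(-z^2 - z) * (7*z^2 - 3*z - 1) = -7*z^4 - 4*z^3 + 4*z^2 + z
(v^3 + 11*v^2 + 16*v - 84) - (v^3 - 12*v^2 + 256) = 23*v^2 + 16*v - 340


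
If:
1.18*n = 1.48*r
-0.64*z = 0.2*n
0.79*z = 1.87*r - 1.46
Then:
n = 0.84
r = 0.67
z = -0.26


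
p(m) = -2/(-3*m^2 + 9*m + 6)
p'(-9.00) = 0.00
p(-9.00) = 0.01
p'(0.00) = 0.50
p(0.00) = -0.33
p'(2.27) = -0.08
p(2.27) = -0.18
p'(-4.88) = 0.01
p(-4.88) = 0.02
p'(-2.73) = 0.03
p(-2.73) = 0.05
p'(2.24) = -0.07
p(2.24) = -0.18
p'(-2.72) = 0.03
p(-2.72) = 0.05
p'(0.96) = 0.05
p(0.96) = -0.17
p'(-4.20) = 0.01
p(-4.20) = 0.02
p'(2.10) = -0.05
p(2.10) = -0.17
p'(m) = -2*(6*m - 9)/(-3*m^2 + 9*m + 6)^2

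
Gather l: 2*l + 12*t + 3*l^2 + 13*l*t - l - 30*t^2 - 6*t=3*l^2 + l*(13*t + 1) - 30*t^2 + 6*t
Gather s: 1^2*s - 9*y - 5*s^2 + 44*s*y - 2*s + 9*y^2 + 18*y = -5*s^2 + s*(44*y - 1) + 9*y^2 + 9*y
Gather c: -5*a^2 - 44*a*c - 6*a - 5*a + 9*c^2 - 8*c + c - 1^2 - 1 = -5*a^2 - 11*a + 9*c^2 + c*(-44*a - 7) - 2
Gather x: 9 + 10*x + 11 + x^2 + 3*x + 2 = x^2 + 13*x + 22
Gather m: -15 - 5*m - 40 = -5*m - 55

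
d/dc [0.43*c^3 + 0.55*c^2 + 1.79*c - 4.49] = 1.29*c^2 + 1.1*c + 1.79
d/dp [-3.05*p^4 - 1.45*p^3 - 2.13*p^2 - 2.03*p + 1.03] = -12.2*p^3 - 4.35*p^2 - 4.26*p - 2.03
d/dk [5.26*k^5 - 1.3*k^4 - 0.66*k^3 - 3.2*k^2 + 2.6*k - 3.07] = 26.3*k^4 - 5.2*k^3 - 1.98*k^2 - 6.4*k + 2.6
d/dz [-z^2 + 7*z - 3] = 7 - 2*z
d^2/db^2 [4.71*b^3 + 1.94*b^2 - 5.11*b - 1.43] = 28.26*b + 3.88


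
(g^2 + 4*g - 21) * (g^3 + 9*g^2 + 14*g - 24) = g^5 + 13*g^4 + 29*g^3 - 157*g^2 - 390*g + 504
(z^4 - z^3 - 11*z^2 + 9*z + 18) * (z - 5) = z^5 - 6*z^4 - 6*z^3 + 64*z^2 - 27*z - 90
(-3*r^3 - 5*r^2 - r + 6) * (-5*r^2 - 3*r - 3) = 15*r^5 + 34*r^4 + 29*r^3 - 12*r^2 - 15*r - 18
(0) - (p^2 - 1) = 1 - p^2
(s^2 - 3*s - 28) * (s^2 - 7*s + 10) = s^4 - 10*s^3 + 3*s^2 + 166*s - 280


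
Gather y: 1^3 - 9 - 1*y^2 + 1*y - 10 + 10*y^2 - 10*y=9*y^2 - 9*y - 18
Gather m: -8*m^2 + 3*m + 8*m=-8*m^2 + 11*m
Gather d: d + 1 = d + 1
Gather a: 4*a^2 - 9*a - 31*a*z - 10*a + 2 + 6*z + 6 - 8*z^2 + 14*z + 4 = 4*a^2 + a*(-31*z - 19) - 8*z^2 + 20*z + 12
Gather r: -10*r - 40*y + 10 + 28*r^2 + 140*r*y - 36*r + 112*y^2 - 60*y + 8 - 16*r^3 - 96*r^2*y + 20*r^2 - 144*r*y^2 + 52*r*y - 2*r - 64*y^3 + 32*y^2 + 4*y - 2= -16*r^3 + r^2*(48 - 96*y) + r*(-144*y^2 + 192*y - 48) - 64*y^3 + 144*y^2 - 96*y + 16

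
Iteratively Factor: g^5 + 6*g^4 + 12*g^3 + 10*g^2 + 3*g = (g + 1)*(g^4 + 5*g^3 + 7*g^2 + 3*g) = (g + 1)*(g + 3)*(g^3 + 2*g^2 + g) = (g + 1)^2*(g + 3)*(g^2 + g) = (g + 1)^3*(g + 3)*(g)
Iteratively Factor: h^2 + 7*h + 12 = (h + 3)*(h + 4)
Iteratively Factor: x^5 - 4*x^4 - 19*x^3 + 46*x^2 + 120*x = (x)*(x^4 - 4*x^3 - 19*x^2 + 46*x + 120) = x*(x + 3)*(x^3 - 7*x^2 + 2*x + 40) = x*(x - 5)*(x + 3)*(x^2 - 2*x - 8) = x*(x - 5)*(x - 4)*(x + 3)*(x + 2)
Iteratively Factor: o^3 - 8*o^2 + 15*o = (o - 5)*(o^2 - 3*o) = (o - 5)*(o - 3)*(o)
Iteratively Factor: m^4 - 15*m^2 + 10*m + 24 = (m - 3)*(m^3 + 3*m^2 - 6*m - 8) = (m - 3)*(m + 4)*(m^2 - m - 2) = (m - 3)*(m + 1)*(m + 4)*(m - 2)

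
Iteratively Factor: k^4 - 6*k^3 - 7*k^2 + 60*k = (k + 3)*(k^3 - 9*k^2 + 20*k) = (k - 5)*(k + 3)*(k^2 - 4*k) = (k - 5)*(k - 4)*(k + 3)*(k)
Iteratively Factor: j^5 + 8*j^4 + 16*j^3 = (j + 4)*(j^4 + 4*j^3) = j*(j + 4)*(j^3 + 4*j^2) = j^2*(j + 4)*(j^2 + 4*j) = j^3*(j + 4)*(j + 4)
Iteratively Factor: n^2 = (n)*(n)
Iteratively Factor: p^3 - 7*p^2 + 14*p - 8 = (p - 4)*(p^2 - 3*p + 2) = (p - 4)*(p - 2)*(p - 1)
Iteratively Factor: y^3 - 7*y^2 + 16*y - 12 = (y - 3)*(y^2 - 4*y + 4) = (y - 3)*(y - 2)*(y - 2)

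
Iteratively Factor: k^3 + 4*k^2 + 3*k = (k + 1)*(k^2 + 3*k) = (k + 1)*(k + 3)*(k)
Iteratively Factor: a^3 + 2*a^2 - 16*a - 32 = (a + 4)*(a^2 - 2*a - 8) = (a + 2)*(a + 4)*(a - 4)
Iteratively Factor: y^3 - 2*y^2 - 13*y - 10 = (y + 2)*(y^2 - 4*y - 5) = (y + 1)*(y + 2)*(y - 5)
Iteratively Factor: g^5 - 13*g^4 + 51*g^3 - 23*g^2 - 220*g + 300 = (g - 3)*(g^4 - 10*g^3 + 21*g^2 + 40*g - 100) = (g - 3)*(g + 2)*(g^3 - 12*g^2 + 45*g - 50) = (g - 3)*(g - 2)*(g + 2)*(g^2 - 10*g + 25) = (g - 5)*(g - 3)*(g - 2)*(g + 2)*(g - 5)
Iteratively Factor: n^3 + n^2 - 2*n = (n - 1)*(n^2 + 2*n) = (n - 1)*(n + 2)*(n)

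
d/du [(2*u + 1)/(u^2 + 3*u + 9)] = (-2*u^2 - 2*u + 15)/(u^4 + 6*u^3 + 27*u^2 + 54*u + 81)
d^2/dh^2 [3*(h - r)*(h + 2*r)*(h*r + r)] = 6*r*(3*h + r + 1)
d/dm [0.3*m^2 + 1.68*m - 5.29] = 0.6*m + 1.68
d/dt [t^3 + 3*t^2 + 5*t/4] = 3*t^2 + 6*t + 5/4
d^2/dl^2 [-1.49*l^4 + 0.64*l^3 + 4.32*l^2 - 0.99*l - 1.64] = -17.88*l^2 + 3.84*l + 8.64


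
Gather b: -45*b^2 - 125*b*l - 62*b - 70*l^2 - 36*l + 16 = -45*b^2 + b*(-125*l - 62) - 70*l^2 - 36*l + 16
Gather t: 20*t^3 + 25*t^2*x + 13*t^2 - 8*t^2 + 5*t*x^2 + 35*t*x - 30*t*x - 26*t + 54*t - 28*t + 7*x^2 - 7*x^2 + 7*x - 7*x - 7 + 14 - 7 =20*t^3 + t^2*(25*x + 5) + t*(5*x^2 + 5*x)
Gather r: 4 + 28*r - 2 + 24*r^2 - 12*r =24*r^2 + 16*r + 2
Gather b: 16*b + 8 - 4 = 16*b + 4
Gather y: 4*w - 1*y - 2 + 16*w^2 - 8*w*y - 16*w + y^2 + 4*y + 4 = 16*w^2 - 12*w + y^2 + y*(3 - 8*w) + 2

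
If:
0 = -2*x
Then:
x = 0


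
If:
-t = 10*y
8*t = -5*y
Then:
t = 0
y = 0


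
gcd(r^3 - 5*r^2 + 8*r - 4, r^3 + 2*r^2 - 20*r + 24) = r^2 - 4*r + 4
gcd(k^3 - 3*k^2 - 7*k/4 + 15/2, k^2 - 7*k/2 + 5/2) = k - 5/2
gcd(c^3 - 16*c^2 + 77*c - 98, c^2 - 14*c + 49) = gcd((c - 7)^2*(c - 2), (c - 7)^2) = c^2 - 14*c + 49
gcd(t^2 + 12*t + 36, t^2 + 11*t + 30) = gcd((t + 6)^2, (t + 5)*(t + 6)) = t + 6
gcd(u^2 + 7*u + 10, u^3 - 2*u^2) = 1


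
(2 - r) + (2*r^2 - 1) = 2*r^2 - r + 1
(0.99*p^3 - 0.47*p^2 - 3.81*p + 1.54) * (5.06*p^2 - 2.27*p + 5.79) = 5.0094*p^5 - 4.6255*p^4 - 12.4796*p^3 + 13.7198*p^2 - 25.5557*p + 8.9166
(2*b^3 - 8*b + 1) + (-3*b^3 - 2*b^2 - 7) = -b^3 - 2*b^2 - 8*b - 6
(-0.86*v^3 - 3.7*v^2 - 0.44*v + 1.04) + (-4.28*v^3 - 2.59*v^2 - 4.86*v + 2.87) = -5.14*v^3 - 6.29*v^2 - 5.3*v + 3.91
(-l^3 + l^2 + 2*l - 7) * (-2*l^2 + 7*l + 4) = 2*l^5 - 9*l^4 - l^3 + 32*l^2 - 41*l - 28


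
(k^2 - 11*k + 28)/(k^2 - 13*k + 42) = (k - 4)/(k - 6)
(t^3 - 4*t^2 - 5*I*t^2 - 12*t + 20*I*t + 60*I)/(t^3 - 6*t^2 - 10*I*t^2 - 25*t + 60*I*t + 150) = (t + 2)/(t - 5*I)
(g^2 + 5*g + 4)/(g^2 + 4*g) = (g + 1)/g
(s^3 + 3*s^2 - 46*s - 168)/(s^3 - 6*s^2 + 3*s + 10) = (s^3 + 3*s^2 - 46*s - 168)/(s^3 - 6*s^2 + 3*s + 10)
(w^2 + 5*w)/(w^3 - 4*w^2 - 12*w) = (w + 5)/(w^2 - 4*w - 12)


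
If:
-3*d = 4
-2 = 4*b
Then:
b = -1/2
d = -4/3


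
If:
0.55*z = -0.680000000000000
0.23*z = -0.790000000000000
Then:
No Solution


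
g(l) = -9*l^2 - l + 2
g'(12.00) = -217.00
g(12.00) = -1306.00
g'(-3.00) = 53.00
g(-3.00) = -76.00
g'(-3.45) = 61.10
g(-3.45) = -101.67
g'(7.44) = -134.92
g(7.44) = -503.62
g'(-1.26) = 21.68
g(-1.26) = -11.03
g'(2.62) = -48.16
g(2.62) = -62.40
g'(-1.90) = 33.20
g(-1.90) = -28.59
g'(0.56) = -11.08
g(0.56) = -1.38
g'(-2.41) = 42.38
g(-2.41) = -47.86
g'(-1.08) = 18.44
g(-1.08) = -7.42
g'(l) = -18*l - 1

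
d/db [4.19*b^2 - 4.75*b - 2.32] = 8.38*b - 4.75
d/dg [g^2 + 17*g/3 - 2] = 2*g + 17/3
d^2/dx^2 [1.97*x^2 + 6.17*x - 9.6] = 3.94000000000000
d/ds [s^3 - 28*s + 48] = 3*s^2 - 28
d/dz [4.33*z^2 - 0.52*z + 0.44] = 8.66*z - 0.52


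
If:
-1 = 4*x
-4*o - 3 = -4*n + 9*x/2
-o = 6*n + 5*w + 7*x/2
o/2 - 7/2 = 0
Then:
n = 239/32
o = 7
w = -163/16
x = -1/4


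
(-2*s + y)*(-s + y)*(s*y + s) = 2*s^3*y + 2*s^3 - 3*s^2*y^2 - 3*s^2*y + s*y^3 + s*y^2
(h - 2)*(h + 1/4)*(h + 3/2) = h^3 - h^2/4 - 25*h/8 - 3/4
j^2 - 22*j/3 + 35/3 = (j - 5)*(j - 7/3)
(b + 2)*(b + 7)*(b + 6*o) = b^3 + 6*b^2*o + 9*b^2 + 54*b*o + 14*b + 84*o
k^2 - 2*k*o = k*(k - 2*o)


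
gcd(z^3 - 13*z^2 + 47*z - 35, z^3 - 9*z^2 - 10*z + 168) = z - 7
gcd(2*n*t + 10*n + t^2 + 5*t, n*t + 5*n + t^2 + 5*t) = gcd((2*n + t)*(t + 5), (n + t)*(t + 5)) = t + 5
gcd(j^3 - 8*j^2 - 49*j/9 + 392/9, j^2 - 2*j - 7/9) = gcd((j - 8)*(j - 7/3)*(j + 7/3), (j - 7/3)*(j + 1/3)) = j - 7/3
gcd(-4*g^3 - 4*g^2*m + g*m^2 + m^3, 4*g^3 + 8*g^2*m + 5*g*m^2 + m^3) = 2*g^2 + 3*g*m + m^2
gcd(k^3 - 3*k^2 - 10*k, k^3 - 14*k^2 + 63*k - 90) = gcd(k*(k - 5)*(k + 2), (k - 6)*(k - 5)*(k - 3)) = k - 5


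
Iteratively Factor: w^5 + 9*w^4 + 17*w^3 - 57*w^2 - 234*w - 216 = (w + 3)*(w^4 + 6*w^3 - w^2 - 54*w - 72) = (w + 3)*(w + 4)*(w^3 + 2*w^2 - 9*w - 18) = (w + 3)^2*(w + 4)*(w^2 - w - 6) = (w - 3)*(w + 3)^2*(w + 4)*(w + 2)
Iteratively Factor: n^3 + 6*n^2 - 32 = (n - 2)*(n^2 + 8*n + 16) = (n - 2)*(n + 4)*(n + 4)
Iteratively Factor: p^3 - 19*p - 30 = (p - 5)*(p^2 + 5*p + 6) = (p - 5)*(p + 2)*(p + 3)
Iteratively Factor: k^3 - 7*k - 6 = (k + 1)*(k^2 - k - 6) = (k - 3)*(k + 1)*(k + 2)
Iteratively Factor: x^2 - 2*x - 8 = (x - 4)*(x + 2)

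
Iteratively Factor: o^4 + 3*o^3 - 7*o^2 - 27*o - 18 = (o + 3)*(o^3 - 7*o - 6) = (o - 3)*(o + 3)*(o^2 + 3*o + 2) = (o - 3)*(o + 2)*(o + 3)*(o + 1)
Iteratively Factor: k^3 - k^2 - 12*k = (k - 4)*(k^2 + 3*k) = (k - 4)*(k + 3)*(k)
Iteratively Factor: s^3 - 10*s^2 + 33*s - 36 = (s - 3)*(s^2 - 7*s + 12) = (s - 3)^2*(s - 4)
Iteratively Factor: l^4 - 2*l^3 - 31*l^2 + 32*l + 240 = (l - 5)*(l^3 + 3*l^2 - 16*l - 48) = (l - 5)*(l + 3)*(l^2 - 16) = (l - 5)*(l - 4)*(l + 3)*(l + 4)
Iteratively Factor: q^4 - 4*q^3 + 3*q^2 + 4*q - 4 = (q - 2)*(q^3 - 2*q^2 - q + 2) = (q - 2)*(q + 1)*(q^2 - 3*q + 2) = (q - 2)*(q - 1)*(q + 1)*(q - 2)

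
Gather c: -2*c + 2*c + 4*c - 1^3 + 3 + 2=4*c + 4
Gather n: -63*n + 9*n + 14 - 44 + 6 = -54*n - 24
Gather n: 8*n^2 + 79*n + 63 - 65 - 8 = 8*n^2 + 79*n - 10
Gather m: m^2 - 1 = m^2 - 1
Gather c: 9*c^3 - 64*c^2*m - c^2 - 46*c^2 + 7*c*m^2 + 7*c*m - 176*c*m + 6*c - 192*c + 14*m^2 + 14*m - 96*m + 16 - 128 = 9*c^3 + c^2*(-64*m - 47) + c*(7*m^2 - 169*m - 186) + 14*m^2 - 82*m - 112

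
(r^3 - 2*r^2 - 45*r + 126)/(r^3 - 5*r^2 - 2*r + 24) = (r^2 + r - 42)/(r^2 - 2*r - 8)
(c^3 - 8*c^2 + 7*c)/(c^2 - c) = c - 7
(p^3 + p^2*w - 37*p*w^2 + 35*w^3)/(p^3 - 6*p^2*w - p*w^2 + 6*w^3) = (p^2 + 2*p*w - 35*w^2)/(p^2 - 5*p*w - 6*w^2)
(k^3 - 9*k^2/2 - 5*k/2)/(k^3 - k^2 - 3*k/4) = 2*(k - 5)/(2*k - 3)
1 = 1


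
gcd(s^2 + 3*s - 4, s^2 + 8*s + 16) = s + 4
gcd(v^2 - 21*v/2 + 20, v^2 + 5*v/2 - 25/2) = v - 5/2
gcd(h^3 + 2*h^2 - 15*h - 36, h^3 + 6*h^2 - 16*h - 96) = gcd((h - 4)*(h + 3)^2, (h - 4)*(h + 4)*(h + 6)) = h - 4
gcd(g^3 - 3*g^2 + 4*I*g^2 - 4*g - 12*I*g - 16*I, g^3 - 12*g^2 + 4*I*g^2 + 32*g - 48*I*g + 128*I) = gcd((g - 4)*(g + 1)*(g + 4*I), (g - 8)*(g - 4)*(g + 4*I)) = g^2 + g*(-4 + 4*I) - 16*I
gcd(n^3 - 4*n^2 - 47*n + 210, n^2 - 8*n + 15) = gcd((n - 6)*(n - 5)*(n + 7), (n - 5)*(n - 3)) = n - 5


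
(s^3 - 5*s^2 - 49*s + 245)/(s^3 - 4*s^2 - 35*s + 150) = (s^2 - 49)/(s^2 + s - 30)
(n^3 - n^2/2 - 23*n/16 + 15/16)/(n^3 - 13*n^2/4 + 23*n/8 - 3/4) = (4*n^2 + n - 5)/(2*(2*n^2 - 5*n + 2))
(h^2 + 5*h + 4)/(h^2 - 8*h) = (h^2 + 5*h + 4)/(h*(h - 8))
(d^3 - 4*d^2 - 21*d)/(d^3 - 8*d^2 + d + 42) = d*(d + 3)/(d^2 - d - 6)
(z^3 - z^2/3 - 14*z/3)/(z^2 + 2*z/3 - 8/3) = z*(3*z - 7)/(3*z - 4)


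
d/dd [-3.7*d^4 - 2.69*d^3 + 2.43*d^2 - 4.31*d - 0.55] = -14.8*d^3 - 8.07*d^2 + 4.86*d - 4.31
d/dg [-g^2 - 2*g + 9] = -2*g - 2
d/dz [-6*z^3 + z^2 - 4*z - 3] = -18*z^2 + 2*z - 4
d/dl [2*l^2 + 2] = 4*l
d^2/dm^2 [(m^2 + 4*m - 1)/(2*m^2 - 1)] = 2*(16*m^3 - 6*m^2 + 24*m - 1)/(8*m^6 - 12*m^4 + 6*m^2 - 1)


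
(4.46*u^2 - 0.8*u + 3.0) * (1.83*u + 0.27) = 8.1618*u^3 - 0.2598*u^2 + 5.274*u + 0.81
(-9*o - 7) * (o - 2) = -9*o^2 + 11*o + 14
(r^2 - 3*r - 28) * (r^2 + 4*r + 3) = r^4 + r^3 - 37*r^2 - 121*r - 84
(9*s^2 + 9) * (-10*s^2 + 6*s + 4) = -90*s^4 + 54*s^3 - 54*s^2 + 54*s + 36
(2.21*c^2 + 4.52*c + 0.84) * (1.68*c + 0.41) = 3.7128*c^3 + 8.4997*c^2 + 3.2644*c + 0.3444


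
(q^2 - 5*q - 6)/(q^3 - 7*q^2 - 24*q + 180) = (q + 1)/(q^2 - q - 30)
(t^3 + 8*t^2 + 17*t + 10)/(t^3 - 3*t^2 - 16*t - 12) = (t + 5)/(t - 6)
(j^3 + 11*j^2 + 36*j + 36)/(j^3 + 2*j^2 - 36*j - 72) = (j + 3)/(j - 6)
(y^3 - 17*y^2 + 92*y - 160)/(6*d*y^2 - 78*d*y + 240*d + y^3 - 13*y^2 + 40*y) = (y - 4)/(6*d + y)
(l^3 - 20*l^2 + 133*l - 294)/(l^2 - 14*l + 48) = (l^2 - 14*l + 49)/(l - 8)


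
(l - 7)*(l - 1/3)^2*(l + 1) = l^4 - 20*l^3/3 - 26*l^2/9 + 4*l - 7/9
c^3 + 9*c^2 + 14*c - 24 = (c - 1)*(c + 4)*(c + 6)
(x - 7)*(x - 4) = x^2 - 11*x + 28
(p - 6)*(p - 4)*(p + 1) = p^3 - 9*p^2 + 14*p + 24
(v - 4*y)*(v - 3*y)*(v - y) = v^3 - 8*v^2*y + 19*v*y^2 - 12*y^3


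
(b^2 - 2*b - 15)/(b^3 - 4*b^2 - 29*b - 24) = (b - 5)/(b^2 - 7*b - 8)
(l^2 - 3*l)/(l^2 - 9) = l/(l + 3)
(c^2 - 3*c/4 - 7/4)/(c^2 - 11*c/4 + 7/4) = (c + 1)/(c - 1)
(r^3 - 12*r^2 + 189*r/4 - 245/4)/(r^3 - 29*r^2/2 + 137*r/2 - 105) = (r - 7/2)/(r - 6)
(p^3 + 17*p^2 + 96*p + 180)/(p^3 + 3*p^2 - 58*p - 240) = (p + 6)/(p - 8)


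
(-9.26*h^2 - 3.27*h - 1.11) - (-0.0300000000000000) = -9.26*h^2 - 3.27*h - 1.08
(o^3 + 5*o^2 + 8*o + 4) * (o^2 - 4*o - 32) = o^5 + o^4 - 44*o^3 - 188*o^2 - 272*o - 128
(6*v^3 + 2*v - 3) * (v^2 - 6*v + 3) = 6*v^5 - 36*v^4 + 20*v^3 - 15*v^2 + 24*v - 9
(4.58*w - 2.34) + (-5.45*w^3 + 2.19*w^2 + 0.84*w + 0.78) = -5.45*w^3 + 2.19*w^2 + 5.42*w - 1.56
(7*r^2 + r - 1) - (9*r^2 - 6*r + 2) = -2*r^2 + 7*r - 3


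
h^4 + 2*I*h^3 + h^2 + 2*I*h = h*(h - I)*(h + I)*(h + 2*I)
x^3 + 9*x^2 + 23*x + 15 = (x + 1)*(x + 3)*(x + 5)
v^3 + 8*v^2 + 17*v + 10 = (v + 1)*(v + 2)*(v + 5)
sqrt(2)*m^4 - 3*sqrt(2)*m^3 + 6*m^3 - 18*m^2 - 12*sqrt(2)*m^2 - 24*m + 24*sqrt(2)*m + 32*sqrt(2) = (m - 4)*(m - sqrt(2))*(m + 4*sqrt(2))*(sqrt(2)*m + sqrt(2))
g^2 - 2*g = g*(g - 2)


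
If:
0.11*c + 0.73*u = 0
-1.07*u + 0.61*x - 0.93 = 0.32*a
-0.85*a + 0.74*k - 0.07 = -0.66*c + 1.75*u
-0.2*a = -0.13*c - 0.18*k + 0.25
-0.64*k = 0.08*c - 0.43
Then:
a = -2.05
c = -2.61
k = 1.00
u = 0.39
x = 1.14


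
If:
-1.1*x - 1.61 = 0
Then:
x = -1.46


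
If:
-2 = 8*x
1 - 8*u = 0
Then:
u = 1/8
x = -1/4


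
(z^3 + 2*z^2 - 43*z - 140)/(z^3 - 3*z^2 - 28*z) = (z + 5)/z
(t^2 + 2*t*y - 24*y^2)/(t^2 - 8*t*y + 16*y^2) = (-t - 6*y)/(-t + 4*y)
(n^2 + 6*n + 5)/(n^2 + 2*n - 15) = (n + 1)/(n - 3)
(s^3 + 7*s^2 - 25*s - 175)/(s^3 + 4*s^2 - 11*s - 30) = (s^2 + 2*s - 35)/(s^2 - s - 6)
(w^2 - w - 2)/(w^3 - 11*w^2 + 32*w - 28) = (w + 1)/(w^2 - 9*w + 14)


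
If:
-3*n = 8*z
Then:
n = -8*z/3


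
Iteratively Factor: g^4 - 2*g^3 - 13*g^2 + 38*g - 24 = (g + 4)*(g^3 - 6*g^2 + 11*g - 6) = (g - 1)*(g + 4)*(g^2 - 5*g + 6) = (g - 3)*(g - 1)*(g + 4)*(g - 2)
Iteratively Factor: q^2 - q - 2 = (q + 1)*(q - 2)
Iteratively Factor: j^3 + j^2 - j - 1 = (j - 1)*(j^2 + 2*j + 1) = (j - 1)*(j + 1)*(j + 1)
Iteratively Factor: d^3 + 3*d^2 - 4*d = (d)*(d^2 + 3*d - 4) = d*(d + 4)*(d - 1)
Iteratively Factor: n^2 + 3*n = (n + 3)*(n)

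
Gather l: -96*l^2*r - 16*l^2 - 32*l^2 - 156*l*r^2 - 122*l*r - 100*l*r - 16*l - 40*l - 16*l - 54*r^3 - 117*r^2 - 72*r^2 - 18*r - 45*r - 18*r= l^2*(-96*r - 48) + l*(-156*r^2 - 222*r - 72) - 54*r^3 - 189*r^2 - 81*r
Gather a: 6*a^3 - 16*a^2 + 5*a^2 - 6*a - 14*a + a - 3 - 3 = 6*a^3 - 11*a^2 - 19*a - 6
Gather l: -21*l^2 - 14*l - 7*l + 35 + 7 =-21*l^2 - 21*l + 42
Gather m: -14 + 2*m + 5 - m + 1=m - 8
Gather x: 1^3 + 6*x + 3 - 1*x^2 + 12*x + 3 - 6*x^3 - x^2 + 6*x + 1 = -6*x^3 - 2*x^2 + 24*x + 8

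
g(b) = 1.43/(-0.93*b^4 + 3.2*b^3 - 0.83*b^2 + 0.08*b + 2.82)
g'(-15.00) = -0.00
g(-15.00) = -0.00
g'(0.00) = -0.01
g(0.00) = 0.51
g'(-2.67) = -0.02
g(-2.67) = -0.01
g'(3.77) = 0.16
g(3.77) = -0.06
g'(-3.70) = -0.00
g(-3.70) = -0.00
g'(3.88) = 0.10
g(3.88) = -0.04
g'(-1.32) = -0.50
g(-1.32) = -0.16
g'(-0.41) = -0.65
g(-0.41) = 0.60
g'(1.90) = -0.09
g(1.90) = 0.15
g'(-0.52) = -1.40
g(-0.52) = 0.70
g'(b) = 1.43*(3.72*b^3 - 9.6*b^2 + 1.66*b - 0.08)/(-0.93*b^4 + 3.2*b^3 - 0.83*b^2 + 0.08*b + 2.82)^2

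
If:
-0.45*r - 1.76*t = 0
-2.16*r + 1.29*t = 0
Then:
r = 0.00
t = 0.00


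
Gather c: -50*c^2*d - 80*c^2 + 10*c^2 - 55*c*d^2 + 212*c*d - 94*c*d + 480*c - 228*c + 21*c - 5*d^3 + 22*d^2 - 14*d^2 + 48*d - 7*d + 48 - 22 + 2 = c^2*(-50*d - 70) + c*(-55*d^2 + 118*d + 273) - 5*d^3 + 8*d^2 + 41*d + 28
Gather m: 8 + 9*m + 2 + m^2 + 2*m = m^2 + 11*m + 10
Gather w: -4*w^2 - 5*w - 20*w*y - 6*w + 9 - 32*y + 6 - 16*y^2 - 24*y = -4*w^2 + w*(-20*y - 11) - 16*y^2 - 56*y + 15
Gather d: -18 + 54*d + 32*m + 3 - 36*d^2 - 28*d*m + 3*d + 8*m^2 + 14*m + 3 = -36*d^2 + d*(57 - 28*m) + 8*m^2 + 46*m - 12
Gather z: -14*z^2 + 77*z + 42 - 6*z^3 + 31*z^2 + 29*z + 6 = -6*z^3 + 17*z^2 + 106*z + 48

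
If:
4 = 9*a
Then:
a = 4/9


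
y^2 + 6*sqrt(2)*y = y*(y + 6*sqrt(2))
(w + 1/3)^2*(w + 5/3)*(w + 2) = w^4 + 13*w^3/3 + 53*w^2/9 + 71*w/27 + 10/27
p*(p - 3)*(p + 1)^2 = p^4 - p^3 - 5*p^2 - 3*p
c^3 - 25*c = c*(c - 5)*(c + 5)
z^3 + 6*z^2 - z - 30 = (z - 2)*(z + 3)*(z + 5)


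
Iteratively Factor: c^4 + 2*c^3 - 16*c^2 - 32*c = (c + 4)*(c^3 - 2*c^2 - 8*c) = c*(c + 4)*(c^2 - 2*c - 8) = c*(c - 4)*(c + 4)*(c + 2)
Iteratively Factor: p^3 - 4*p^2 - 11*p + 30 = (p + 3)*(p^2 - 7*p + 10) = (p - 2)*(p + 3)*(p - 5)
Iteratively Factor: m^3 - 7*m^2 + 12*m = (m - 4)*(m^2 - 3*m) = (m - 4)*(m - 3)*(m)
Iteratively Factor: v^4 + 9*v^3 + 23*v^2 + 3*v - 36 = (v + 3)*(v^3 + 6*v^2 + 5*v - 12) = (v + 3)*(v + 4)*(v^2 + 2*v - 3) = (v - 1)*(v + 3)*(v + 4)*(v + 3)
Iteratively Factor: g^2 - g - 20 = (g - 5)*(g + 4)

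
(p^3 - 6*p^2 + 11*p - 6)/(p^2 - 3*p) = p - 3 + 2/p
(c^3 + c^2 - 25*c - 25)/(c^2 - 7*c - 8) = (c^2 - 25)/(c - 8)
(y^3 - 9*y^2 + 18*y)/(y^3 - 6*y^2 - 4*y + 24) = y*(y - 3)/(y^2 - 4)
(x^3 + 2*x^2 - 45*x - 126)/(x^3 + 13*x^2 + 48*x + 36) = (x^2 - 4*x - 21)/(x^2 + 7*x + 6)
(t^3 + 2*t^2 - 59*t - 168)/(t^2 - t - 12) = (t^2 - t - 56)/(t - 4)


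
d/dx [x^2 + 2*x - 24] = 2*x + 2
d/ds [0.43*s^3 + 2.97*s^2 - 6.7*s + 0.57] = 1.29*s^2 + 5.94*s - 6.7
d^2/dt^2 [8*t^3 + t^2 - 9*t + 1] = 48*t + 2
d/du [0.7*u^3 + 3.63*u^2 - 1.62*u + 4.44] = 2.1*u^2 + 7.26*u - 1.62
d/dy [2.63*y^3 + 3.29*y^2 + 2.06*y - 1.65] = 7.89*y^2 + 6.58*y + 2.06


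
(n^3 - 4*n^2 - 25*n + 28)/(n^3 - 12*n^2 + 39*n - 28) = (n + 4)/(n - 4)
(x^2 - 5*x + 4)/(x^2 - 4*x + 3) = (x - 4)/(x - 3)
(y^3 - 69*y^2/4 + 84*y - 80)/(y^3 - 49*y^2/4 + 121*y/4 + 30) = (4*y^2 - 37*y + 40)/(4*y^2 - 17*y - 15)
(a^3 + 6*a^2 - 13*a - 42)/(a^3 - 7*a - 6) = (a + 7)/(a + 1)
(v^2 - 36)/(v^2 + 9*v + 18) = (v - 6)/(v + 3)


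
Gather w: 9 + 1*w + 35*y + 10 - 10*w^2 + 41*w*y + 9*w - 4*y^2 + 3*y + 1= -10*w^2 + w*(41*y + 10) - 4*y^2 + 38*y + 20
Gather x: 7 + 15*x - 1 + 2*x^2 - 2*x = 2*x^2 + 13*x + 6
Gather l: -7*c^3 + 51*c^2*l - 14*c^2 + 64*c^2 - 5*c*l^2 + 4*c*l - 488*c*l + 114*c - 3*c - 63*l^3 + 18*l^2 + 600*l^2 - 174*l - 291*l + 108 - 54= -7*c^3 + 50*c^2 + 111*c - 63*l^3 + l^2*(618 - 5*c) + l*(51*c^2 - 484*c - 465) + 54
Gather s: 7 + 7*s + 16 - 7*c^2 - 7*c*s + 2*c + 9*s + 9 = -7*c^2 + 2*c + s*(16 - 7*c) + 32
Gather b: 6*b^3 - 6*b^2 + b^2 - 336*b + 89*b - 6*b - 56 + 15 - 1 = 6*b^3 - 5*b^2 - 253*b - 42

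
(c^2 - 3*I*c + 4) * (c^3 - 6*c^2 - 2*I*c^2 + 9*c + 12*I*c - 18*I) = c^5 - 6*c^4 - 5*I*c^4 + 7*c^3 + 30*I*c^3 + 12*c^2 - 53*I*c^2 - 18*c + 48*I*c - 72*I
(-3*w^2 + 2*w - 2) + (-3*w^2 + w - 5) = -6*w^2 + 3*w - 7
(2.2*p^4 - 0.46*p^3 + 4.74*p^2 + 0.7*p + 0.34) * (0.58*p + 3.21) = 1.276*p^5 + 6.7952*p^4 + 1.2726*p^3 + 15.6214*p^2 + 2.4442*p + 1.0914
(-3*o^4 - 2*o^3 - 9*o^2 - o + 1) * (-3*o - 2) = 9*o^5 + 12*o^4 + 31*o^3 + 21*o^2 - o - 2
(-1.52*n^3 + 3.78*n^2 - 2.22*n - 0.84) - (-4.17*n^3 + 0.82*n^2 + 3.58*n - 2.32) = 2.65*n^3 + 2.96*n^2 - 5.8*n + 1.48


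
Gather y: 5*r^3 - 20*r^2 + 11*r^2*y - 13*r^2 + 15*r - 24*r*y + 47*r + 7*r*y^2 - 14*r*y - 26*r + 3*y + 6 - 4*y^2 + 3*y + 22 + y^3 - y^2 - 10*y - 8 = 5*r^3 - 33*r^2 + 36*r + y^3 + y^2*(7*r - 5) + y*(11*r^2 - 38*r - 4) + 20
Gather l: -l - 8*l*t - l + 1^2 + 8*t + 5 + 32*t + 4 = l*(-8*t - 2) + 40*t + 10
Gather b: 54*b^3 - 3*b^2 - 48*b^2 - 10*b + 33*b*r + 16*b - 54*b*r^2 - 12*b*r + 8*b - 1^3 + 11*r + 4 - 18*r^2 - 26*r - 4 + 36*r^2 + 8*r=54*b^3 - 51*b^2 + b*(-54*r^2 + 21*r + 14) + 18*r^2 - 7*r - 1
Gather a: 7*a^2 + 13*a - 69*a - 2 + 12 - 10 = 7*a^2 - 56*a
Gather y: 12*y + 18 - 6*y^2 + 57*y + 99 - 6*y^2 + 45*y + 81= -12*y^2 + 114*y + 198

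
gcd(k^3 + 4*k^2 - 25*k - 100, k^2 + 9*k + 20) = k^2 + 9*k + 20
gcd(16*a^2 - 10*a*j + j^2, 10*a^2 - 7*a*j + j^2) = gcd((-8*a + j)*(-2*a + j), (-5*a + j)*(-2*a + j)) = 2*a - j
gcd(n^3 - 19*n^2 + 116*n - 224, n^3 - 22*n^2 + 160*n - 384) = n - 8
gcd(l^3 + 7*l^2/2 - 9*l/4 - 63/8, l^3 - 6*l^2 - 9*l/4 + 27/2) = l^2 - 9/4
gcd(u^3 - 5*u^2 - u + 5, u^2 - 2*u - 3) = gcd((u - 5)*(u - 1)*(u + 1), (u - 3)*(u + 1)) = u + 1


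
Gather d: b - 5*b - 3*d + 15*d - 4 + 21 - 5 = -4*b + 12*d + 12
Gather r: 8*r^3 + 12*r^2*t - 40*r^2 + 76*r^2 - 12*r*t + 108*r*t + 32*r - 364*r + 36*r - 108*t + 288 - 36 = 8*r^3 + r^2*(12*t + 36) + r*(96*t - 296) - 108*t + 252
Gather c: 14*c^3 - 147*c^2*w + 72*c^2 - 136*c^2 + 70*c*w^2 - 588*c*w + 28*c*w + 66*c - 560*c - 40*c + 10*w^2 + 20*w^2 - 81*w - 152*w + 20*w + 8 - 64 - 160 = 14*c^3 + c^2*(-147*w - 64) + c*(70*w^2 - 560*w - 534) + 30*w^2 - 213*w - 216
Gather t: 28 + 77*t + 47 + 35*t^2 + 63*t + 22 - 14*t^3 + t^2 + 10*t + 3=-14*t^3 + 36*t^2 + 150*t + 100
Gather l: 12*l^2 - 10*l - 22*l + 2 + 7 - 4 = 12*l^2 - 32*l + 5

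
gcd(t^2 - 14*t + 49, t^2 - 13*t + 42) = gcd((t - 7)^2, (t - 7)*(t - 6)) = t - 7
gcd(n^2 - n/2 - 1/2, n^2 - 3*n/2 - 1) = n + 1/2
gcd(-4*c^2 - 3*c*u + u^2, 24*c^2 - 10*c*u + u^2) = -4*c + u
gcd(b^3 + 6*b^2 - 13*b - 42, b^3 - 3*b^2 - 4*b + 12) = b^2 - b - 6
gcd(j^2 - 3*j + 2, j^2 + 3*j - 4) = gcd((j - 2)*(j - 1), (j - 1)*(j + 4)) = j - 1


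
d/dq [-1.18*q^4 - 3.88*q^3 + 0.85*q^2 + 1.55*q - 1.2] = -4.72*q^3 - 11.64*q^2 + 1.7*q + 1.55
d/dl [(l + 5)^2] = 2*l + 10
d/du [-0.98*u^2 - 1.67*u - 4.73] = -1.96*u - 1.67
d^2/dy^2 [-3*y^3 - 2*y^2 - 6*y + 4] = -18*y - 4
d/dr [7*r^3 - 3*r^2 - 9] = 3*r*(7*r - 2)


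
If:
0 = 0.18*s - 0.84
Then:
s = 4.67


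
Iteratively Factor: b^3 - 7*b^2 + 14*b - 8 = (b - 1)*(b^2 - 6*b + 8) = (b - 4)*(b - 1)*(b - 2)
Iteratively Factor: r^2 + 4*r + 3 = (r + 3)*(r + 1)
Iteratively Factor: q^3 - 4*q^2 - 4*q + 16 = (q - 2)*(q^2 - 2*q - 8) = (q - 4)*(q - 2)*(q + 2)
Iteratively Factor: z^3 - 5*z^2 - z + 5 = (z - 1)*(z^2 - 4*z - 5) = (z - 1)*(z + 1)*(z - 5)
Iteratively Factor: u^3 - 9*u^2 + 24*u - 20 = (u - 5)*(u^2 - 4*u + 4) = (u - 5)*(u - 2)*(u - 2)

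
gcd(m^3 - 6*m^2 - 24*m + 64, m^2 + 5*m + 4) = m + 4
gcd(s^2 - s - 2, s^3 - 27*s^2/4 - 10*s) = 1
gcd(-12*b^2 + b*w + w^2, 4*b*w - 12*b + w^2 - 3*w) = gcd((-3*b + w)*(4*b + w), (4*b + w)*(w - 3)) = 4*b + w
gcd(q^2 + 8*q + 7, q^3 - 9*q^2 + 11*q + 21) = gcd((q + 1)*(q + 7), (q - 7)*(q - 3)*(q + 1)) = q + 1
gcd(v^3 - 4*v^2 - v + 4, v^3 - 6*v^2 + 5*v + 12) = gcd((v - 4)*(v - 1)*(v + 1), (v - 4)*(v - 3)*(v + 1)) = v^2 - 3*v - 4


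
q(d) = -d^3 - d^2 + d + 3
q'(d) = -3*d^2 - 2*d + 1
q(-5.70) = 150.00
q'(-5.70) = -85.07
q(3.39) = -44.06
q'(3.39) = -40.26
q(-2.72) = 13.01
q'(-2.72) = -15.76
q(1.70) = -3.10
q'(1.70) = -11.07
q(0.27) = 3.18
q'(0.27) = 0.24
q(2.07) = -8.08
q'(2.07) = -15.99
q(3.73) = -59.08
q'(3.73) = -48.20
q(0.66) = 2.94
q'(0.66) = -1.63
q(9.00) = -798.00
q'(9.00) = -260.00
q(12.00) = -1857.00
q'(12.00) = -455.00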